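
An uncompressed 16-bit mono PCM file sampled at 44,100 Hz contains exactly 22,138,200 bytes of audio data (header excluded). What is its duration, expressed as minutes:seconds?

4:11

Byte rate = 44,100 × 2 × 1 = 88,200 bytes/s.
Duration = 22,138,200 / 88,200 = 251 s.
251 s = 4:11.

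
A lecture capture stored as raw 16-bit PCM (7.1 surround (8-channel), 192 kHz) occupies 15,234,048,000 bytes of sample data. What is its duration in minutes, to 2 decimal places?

Byte rate = 192,000 × 2 × 8 = 3,072,000 bytes/s.
Duration = 15,234,048,000 / 3,072,000 = 4,959 s.
4,959 s / 60 = 82.65 minutes.

82.65 minutes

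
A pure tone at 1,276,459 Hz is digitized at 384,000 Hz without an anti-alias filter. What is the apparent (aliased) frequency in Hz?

Nyquist = 384,000/2 = 192,000 Hz; 1,276,459 Hz exceeds it.
Alias = |1,276,459 − 3×384,000| = |1,276,459 − 1,152,000| = 124,459 Hz.

124,459 Hz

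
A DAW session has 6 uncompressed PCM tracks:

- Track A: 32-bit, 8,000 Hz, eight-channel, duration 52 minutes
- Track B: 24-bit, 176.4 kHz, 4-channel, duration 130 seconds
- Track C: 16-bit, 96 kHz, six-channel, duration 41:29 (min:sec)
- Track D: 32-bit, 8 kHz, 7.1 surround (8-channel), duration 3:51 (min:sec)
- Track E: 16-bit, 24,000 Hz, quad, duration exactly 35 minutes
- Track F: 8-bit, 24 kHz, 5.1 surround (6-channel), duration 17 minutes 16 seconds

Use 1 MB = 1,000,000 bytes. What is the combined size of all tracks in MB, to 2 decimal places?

Track A: 52 minutes = 3,120 s; 8,000 × 3,120 × 4 × 8 = 798,720,000 bytes.
Track B: 176,400 × 130 × 3 × 4 = 275,184,000 bytes.
Track C: 41:29 (min:sec) = 2,489 s; 96,000 × 2,489 × 2 × 6 = 2,867,328,000 bytes.
Track D: 3:51 (min:sec) = 231 s; 8,000 × 231 × 4 × 8 = 59,136,000 bytes.
Track E: exactly 35 minutes = 2,100 s; 24,000 × 2,100 × 2 × 4 = 403,200,000 bytes.
Track F: 17 minutes 16 seconds = 1,036 s; 24,000 × 1,036 × 1 × 6 = 149,184,000 bytes.
Total = 4,552,752,000 bytes = 4552.75 MB.

4552.75 MB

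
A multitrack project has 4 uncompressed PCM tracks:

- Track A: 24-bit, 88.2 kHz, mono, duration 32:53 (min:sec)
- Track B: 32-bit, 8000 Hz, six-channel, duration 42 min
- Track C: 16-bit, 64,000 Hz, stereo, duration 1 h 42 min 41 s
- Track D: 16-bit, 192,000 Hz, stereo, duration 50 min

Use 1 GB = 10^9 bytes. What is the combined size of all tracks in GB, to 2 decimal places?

Track A: 32:53 (min:sec) = 1,973 s; 88,200 × 1,973 × 3 × 1 = 522,055,800 bytes.
Track B: 42 min = 2,520 s; 8,000 × 2,520 × 4 × 6 = 483,840,000 bytes.
Track C: 1 h 42 min 41 s = 6,161 s; 64,000 × 6,161 × 2 × 2 = 1,577,216,000 bytes.
Track D: 50 min = 3,000 s; 192,000 × 3,000 × 2 × 2 = 2,304,000,000 bytes.
Total = 4,887,111,800 bytes = 4.89 GB.

4.89 GB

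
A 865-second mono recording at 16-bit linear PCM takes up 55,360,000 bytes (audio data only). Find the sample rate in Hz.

Bytes = sample_rate × seconds × bytes_per_sample × channels.
sample_rate = 55,360,000 / (865 × 2 × 1) = 55,360,000 / 1,730 = 32,000 Hz.

32,000 Hz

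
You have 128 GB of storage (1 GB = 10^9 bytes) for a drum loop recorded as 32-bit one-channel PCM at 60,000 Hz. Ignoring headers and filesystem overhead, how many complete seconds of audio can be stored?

Uncompressed byte rate = 60,000 × 4 × 1 = 240,000 bytes/s.
Capacity = 128 × 1,000,000,000 = 128,000,000,000 bytes.
128,000,000,000 / 240,000 ≈ 533333.33 s → 533,333 seconds.

533,333 seconds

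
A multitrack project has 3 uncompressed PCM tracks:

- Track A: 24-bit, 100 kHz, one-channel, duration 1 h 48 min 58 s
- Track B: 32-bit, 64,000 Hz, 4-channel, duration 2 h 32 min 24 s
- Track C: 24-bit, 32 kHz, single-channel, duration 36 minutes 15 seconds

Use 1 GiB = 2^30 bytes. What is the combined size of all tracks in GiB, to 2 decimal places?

10.74 GiB

Track A: 1 h 48 min 58 s = 6,538 s; 100,000 × 6,538 × 3 × 1 = 1,961,400,000 bytes.
Track B: 2 h 32 min 24 s = 9,144 s; 64,000 × 9,144 × 4 × 4 = 9,363,456,000 bytes.
Track C: 36 minutes 15 seconds = 2,175 s; 32,000 × 2,175 × 3 × 1 = 208,800,000 bytes.
Total = 11,533,656,000 bytes = 10.74 GiB.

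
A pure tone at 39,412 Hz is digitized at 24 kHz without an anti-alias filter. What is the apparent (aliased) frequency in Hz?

8,588 Hz

Nyquist = 24,000/2 = 12,000 Hz; 39,412 Hz exceeds it.
Alias = |39,412 − 2×24,000| = |39,412 − 48,000| = 8,588 Hz.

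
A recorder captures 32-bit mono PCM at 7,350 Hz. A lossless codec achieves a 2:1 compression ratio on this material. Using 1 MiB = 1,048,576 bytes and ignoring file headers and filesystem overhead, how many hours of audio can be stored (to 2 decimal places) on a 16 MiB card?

0.32 hours

Uncompressed byte rate = 7,350 × 4 × 1 = 29,400 bytes/s.
After 2:1 compression, effective rate ≈ 14700 bytes/s.
Capacity = 16 × 1,048,576 = 16,777,216 bytes.
16,777,216 / effective rate ≈ 1141.31 s → 0.32 hours.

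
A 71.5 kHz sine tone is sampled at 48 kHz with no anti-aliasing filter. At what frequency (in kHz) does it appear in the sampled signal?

Nyquist = 48,000/2 = 24,000 Hz; 71,500 Hz exceeds it.
Alias = |71,500 − 1×48,000| = |71,500 − 48,000| = 23,500 Hz = 23.5 kHz.

23.5 kHz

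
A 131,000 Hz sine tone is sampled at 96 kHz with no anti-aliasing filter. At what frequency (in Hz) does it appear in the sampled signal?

35,000 Hz

Nyquist = 96,000/2 = 48,000 Hz; 131,000 Hz exceeds it.
Alias = |131,000 − 1×96,000| = |131,000 − 96,000| = 35,000 Hz.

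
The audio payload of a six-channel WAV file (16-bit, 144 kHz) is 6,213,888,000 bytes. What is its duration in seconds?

3,596 seconds

Byte rate = 144,000 × 2 × 6 = 1,728,000 bytes/s.
Duration = 6,213,888,000 / 1,728,000 = 3,596 s.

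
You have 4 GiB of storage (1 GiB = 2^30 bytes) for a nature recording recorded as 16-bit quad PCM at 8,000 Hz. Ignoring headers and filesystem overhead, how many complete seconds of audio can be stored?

Uncompressed byte rate = 8,000 × 2 × 4 = 64,000 bytes/s.
Capacity = 4 × 1,073,741,824 = 4,294,967,296 bytes.
4,294,967,296 / 64,000 ≈ 67108.86 s → 67,108 seconds.

67,108 seconds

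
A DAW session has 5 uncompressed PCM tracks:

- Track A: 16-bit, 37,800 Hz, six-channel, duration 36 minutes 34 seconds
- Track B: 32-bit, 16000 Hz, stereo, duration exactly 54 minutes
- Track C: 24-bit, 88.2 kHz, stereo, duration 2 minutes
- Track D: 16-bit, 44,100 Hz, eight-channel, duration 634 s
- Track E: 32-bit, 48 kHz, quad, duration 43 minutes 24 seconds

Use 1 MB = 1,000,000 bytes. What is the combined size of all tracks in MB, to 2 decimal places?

Track A: 36 minutes 34 seconds = 2,194 s; 37,800 × 2,194 × 2 × 6 = 995,198,400 bytes.
Track B: exactly 54 minutes = 3,240 s; 16,000 × 3,240 × 4 × 2 = 414,720,000 bytes.
Track C: 2 minutes = 120 s; 88,200 × 120 × 3 × 2 = 63,504,000 bytes.
Track D: 44,100 × 634 × 2 × 8 = 447,350,400 bytes.
Track E: 43 minutes 24 seconds = 2,604 s; 48,000 × 2,604 × 4 × 4 = 1,999,872,000 bytes.
Total = 3,920,644,800 bytes = 3920.64 MB.

3920.64 MB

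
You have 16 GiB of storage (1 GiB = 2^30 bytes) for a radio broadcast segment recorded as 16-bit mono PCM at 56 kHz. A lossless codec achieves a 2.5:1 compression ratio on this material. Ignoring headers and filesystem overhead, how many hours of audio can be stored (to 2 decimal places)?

Uncompressed byte rate = 56,000 × 2 × 1 = 112,000 bytes/s.
After 2.5:1 compression, effective rate ≈ 44800 bytes/s.
Capacity = 16 × 1,073,741,824 = 17,179,869,184 bytes.
17,179,869,184 / effective rate ≈ 383479.22 s → 106.52 hours.

106.52 hours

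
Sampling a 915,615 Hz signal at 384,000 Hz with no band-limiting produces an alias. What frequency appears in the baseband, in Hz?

Nyquist = 384,000/2 = 192,000 Hz; 915,615 Hz exceeds it.
Alias = |915,615 − 2×384,000| = |915,615 − 768,000| = 147,615 Hz.

147,615 Hz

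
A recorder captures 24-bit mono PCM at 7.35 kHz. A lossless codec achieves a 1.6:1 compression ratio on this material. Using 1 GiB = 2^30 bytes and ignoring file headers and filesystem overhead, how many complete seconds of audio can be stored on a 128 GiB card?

Uncompressed byte rate = 7,350 × 3 × 1 = 22,050 bytes/s.
After 1.6:1 compression, effective rate ≈ 13781.25 bytes/s.
Capacity = 128 × 1,073,741,824 = 137,438,953,472 bytes.
137,438,953,472 / effective rate ≈ 9972894.58 s → 9,972,894 seconds.

9,972,894 seconds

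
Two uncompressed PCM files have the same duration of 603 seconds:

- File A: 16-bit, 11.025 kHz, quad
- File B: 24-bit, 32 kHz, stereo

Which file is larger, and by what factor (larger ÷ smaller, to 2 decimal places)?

File B, by a factor of 2.18

File A: 11,025 × 2 × 4 = 88,200 bytes/s.
File B: 32,000 × 3 × 2 = 192,000 bytes/s.
File B is larger; ratio = 115,776,000 / 53,184,600 = 2.18.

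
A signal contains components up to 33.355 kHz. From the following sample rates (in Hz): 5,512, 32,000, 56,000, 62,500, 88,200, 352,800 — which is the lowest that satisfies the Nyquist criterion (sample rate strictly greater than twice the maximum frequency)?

Need sample rate > 2 × 33,355 = 66,710 Hz.
Lowest listed rate above 66,710 Hz is 88,200 Hz.

88,200 Hz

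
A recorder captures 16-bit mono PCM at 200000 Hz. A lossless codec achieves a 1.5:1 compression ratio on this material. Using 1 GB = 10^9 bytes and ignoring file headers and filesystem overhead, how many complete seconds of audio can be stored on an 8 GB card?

30,000 seconds

Uncompressed byte rate = 200,000 × 2 × 1 = 400,000 bytes/s.
After 1.5:1 compression, effective rate ≈ 266666.67 bytes/s.
Capacity = 8 × 1,000,000,000 = 8,000,000,000 bytes.
8,000,000,000 / effective rate ≈ 30000 s → 30,000 seconds.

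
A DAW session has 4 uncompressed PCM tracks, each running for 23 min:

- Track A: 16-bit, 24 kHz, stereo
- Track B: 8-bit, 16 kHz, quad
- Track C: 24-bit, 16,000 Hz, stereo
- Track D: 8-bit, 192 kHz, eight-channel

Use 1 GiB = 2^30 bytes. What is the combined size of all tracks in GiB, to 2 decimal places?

2.30 GiB

23 min = 1,380 s.
Track A: 24,000 × 1,380 × 2 × 2 = 132,480,000 bytes.
Track B: 16,000 × 1,380 × 1 × 4 = 88,320,000 bytes.
Track C: 16,000 × 1,380 × 3 × 2 = 132,480,000 bytes.
Track D: 192,000 × 1,380 × 1 × 8 = 2,119,680,000 bytes.
Total = 2,472,960,000 bytes = 2.30 GiB.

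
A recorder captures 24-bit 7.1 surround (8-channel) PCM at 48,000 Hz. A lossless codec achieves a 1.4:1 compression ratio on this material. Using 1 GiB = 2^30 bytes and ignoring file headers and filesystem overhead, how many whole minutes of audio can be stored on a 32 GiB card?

695 minutes

Uncompressed byte rate = 48,000 × 3 × 8 = 1,152,000 bytes/s.
After 1.4:1 compression, effective rate ≈ 822857.14 bytes/s.
Capacity = 32 × 1,073,741,824 = 34,359,738,368 bytes.
34,359,738,368 / effective rate ≈ 41756.63 s → 695 minutes.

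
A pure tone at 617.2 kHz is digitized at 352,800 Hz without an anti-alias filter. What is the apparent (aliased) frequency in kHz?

Nyquist = 352,800/2 = 176,400 Hz; 617,200 Hz exceeds it.
Alias = |617,200 − 2×352,800| = |617,200 − 705,600| = 88,400 Hz = 88.4 kHz.

88.4 kHz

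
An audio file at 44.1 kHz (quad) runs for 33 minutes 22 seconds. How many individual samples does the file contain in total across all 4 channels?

353,152,800 samples

33 minutes 22 seconds = 2,002 s.
44,100 × 2,002 s × 4 ch = 353,152,800 samples.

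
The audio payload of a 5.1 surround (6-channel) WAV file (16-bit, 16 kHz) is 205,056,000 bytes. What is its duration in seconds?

Byte rate = 16,000 × 2 × 6 = 192,000 bytes/s.
Duration = 205,056,000 / 192,000 = 1,068 s.

1,068 seconds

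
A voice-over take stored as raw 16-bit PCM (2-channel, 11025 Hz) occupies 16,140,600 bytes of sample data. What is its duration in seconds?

366 seconds

Byte rate = 11,025 × 2 × 2 = 44,100 bytes/s.
Duration = 16,140,600 / 44,100 = 366 s.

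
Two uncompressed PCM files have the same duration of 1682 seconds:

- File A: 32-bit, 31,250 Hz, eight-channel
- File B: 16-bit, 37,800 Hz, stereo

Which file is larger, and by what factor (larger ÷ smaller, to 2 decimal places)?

File A: 31,250 × 4 × 8 = 1,000,000 bytes/s.
File B: 37,800 × 2 × 2 = 151,200 bytes/s.
File A is larger; ratio = 1,682,000,000 / 254,318,400 = 6.61.

File A, by a factor of 6.61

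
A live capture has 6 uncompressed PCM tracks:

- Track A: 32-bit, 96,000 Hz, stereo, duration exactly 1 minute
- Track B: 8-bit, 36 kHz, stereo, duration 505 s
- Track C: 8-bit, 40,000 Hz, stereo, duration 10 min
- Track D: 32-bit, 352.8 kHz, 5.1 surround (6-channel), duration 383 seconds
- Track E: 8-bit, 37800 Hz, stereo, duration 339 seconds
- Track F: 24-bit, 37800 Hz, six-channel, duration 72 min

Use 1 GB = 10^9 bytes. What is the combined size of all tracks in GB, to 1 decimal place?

6.3 GB

Track A: exactly 1 minute = 60 s; 96,000 × 60 × 4 × 2 = 46,080,000 bytes.
Track B: 36,000 × 505 × 1 × 2 = 36,360,000 bytes.
Track C: 10 min = 600 s; 40,000 × 600 × 1 × 2 = 48,000,000 bytes.
Track D: 352,800 × 383 × 4 × 6 = 3,242,937,600 bytes.
Track E: 37,800 × 339 × 1 × 2 = 25,628,400 bytes.
Track F: 72 min = 4,320 s; 37,800 × 4,320 × 3 × 6 = 2,939,328,000 bytes.
Total = 6,338,334,000 bytes = 6.3 GB.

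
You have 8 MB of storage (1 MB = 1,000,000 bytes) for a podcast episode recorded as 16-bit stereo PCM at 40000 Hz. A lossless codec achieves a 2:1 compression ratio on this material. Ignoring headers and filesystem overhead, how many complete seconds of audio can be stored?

Uncompressed byte rate = 40,000 × 2 × 2 = 160,000 bytes/s.
After 2:1 compression, effective rate ≈ 80000 bytes/s.
Capacity = 8 × 1,000,000 = 8,000,000 bytes.
8,000,000 / effective rate ≈ 100 s → 100 seconds.

100 seconds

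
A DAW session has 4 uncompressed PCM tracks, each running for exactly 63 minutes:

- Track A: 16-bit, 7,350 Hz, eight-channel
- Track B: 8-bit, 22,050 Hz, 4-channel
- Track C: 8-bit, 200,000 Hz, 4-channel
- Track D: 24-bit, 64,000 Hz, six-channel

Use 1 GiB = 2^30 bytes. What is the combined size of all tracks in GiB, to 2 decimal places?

7.60 GiB

exactly 63 minutes = 3,780 s.
Track A: 7,350 × 3,780 × 2 × 8 = 444,528,000 bytes.
Track B: 22,050 × 3,780 × 1 × 4 = 333,396,000 bytes.
Track C: 200,000 × 3,780 × 1 × 4 = 3,024,000,000 bytes.
Track D: 64,000 × 3,780 × 3 × 6 = 4,354,560,000 bytes.
Total = 8,156,484,000 bytes = 7.60 GiB.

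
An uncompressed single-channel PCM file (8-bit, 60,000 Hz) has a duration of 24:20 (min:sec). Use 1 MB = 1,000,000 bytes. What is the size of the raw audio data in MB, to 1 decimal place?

87.6 MB

Duration = 24:20 (min:sec) = 1,460 s.
Bytes = 60,000 samples/s × 1,460 s × 1 bytes/sample × 1 ch = 87,600,000 bytes.
87,600,000 / 1,000,000 = 87.6 MB.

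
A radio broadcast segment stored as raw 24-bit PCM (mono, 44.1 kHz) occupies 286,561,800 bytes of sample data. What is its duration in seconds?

Byte rate = 44,100 × 3 × 1 = 132,300 bytes/s.
Duration = 286,561,800 / 132,300 = 2,166 s.

2,166 seconds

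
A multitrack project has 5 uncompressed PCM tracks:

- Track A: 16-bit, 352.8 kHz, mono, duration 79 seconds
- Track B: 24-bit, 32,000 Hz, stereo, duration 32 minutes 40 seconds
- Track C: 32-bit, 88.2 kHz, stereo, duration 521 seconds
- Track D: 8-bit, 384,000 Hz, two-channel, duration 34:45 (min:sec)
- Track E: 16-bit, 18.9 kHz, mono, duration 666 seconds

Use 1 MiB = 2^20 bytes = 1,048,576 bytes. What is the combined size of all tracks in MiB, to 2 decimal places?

Track A: 352,800 × 79 × 2 × 1 = 55,742,400 bytes.
Track B: 32 minutes 40 seconds = 1,960 s; 32,000 × 1,960 × 3 × 2 = 376,320,000 bytes.
Track C: 88,200 × 521 × 4 × 2 = 367,617,600 bytes.
Track D: 34:45 (min:sec) = 2,085 s; 384,000 × 2,085 × 1 × 2 = 1,601,280,000 bytes.
Track E: 18,900 × 666 × 2 × 1 = 25,174,800 bytes.
Total = 2,426,134,800 bytes = 2313.74 MiB.

2313.74 MiB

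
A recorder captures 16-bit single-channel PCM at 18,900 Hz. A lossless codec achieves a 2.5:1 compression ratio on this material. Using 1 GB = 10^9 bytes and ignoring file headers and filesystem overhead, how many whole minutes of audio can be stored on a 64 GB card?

Uncompressed byte rate = 18,900 × 2 × 1 = 37,800 bytes/s.
After 2.5:1 compression, effective rate ≈ 15120 bytes/s.
Capacity = 64 × 1,000,000,000 = 64,000,000,000 bytes.
64,000,000,000 / effective rate ≈ 4232804.23 s → 70,546 minutes.

70,546 minutes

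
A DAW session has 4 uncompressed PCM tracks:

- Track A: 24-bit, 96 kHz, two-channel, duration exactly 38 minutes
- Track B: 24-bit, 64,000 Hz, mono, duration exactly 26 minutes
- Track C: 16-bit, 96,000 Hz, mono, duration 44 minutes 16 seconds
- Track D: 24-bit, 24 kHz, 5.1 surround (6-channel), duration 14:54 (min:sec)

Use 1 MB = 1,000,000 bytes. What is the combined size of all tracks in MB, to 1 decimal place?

Track A: exactly 38 minutes = 2,280 s; 96,000 × 2,280 × 3 × 2 = 1,313,280,000 bytes.
Track B: exactly 26 minutes = 1,560 s; 64,000 × 1,560 × 3 × 1 = 299,520,000 bytes.
Track C: 44 minutes 16 seconds = 2,656 s; 96,000 × 2,656 × 2 × 1 = 509,952,000 bytes.
Track D: 14:54 (min:sec) = 894 s; 24,000 × 894 × 3 × 6 = 386,208,000 bytes.
Total = 2,508,960,000 bytes = 2509.0 MB.

2509.0 MB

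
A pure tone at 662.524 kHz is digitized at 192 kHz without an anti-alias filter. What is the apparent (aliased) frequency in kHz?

86.524 kHz

Nyquist = 192,000/2 = 96,000 Hz; 662,524 Hz exceeds it.
Alias = |662,524 − 3×192,000| = |662,524 − 576,000| = 86,524 Hz = 86.524 kHz.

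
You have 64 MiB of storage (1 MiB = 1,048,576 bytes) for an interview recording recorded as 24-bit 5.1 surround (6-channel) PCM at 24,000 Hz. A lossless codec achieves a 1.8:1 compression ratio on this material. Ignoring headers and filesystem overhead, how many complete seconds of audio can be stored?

279 seconds

Uncompressed byte rate = 24,000 × 3 × 6 = 432,000 bytes/s.
After 1.8:1 compression, effective rate ≈ 240000 bytes/s.
Capacity = 64 × 1,048,576 = 67,108,864 bytes.
67,108,864 / effective rate ≈ 279.62 s → 279 seconds.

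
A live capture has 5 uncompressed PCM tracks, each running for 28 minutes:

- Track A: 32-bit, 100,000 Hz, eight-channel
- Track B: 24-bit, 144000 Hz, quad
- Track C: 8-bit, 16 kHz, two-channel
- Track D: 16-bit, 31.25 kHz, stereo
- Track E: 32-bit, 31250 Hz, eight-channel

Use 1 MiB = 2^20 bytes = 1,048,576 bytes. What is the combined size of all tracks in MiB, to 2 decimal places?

9749.22 MiB

28 minutes = 1,680 s.
Track A: 100,000 × 1,680 × 4 × 8 = 5,376,000,000 bytes.
Track B: 144,000 × 1,680 × 3 × 4 = 2,903,040,000 bytes.
Track C: 16,000 × 1,680 × 1 × 2 = 53,760,000 bytes.
Track D: 31,250 × 1,680 × 2 × 2 = 210,000,000 bytes.
Track E: 31,250 × 1,680 × 4 × 8 = 1,680,000,000 bytes.
Total = 10,222,800,000 bytes = 9749.22 MiB.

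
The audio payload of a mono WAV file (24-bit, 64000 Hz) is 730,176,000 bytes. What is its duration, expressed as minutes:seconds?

63:23

Byte rate = 64,000 × 3 × 1 = 192,000 bytes/s.
Duration = 730,176,000 / 192,000 = 3,803 s.
3,803 s = 63:23.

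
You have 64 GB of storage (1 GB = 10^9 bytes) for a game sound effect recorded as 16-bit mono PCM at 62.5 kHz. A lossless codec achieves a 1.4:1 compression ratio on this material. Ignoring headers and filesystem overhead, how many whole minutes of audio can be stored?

Uncompressed byte rate = 62,500 × 2 × 1 = 125,000 bytes/s.
After 1.4:1 compression, effective rate ≈ 89285.71 bytes/s.
Capacity = 64 × 1,000,000,000 = 64,000,000,000 bytes.
64,000,000,000 / effective rate ≈ 716800 s → 11,946 minutes.

11,946 minutes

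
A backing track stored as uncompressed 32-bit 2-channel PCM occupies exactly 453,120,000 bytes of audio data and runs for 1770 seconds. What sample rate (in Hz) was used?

32,000 Hz

Bytes = sample_rate × seconds × bytes_per_sample × channels.
sample_rate = 453,120,000 / (1,770 × 4 × 2) = 453,120,000 / 14,160 = 32,000 Hz.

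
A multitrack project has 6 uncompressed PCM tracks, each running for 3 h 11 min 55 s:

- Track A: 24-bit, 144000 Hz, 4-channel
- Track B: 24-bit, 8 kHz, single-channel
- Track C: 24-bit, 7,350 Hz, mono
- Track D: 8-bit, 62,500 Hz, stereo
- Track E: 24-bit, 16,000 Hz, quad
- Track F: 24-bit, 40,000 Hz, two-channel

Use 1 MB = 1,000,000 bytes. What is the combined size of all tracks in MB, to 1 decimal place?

26842.0 MB

3 h 11 min 55 s = 11,515 s.
Track A: 144,000 × 11,515 × 3 × 4 = 19,897,920,000 bytes.
Track B: 8,000 × 11,515 × 3 × 1 = 276,360,000 bytes.
Track C: 7,350 × 11,515 × 3 × 1 = 253,905,750 bytes.
Track D: 62,500 × 11,515 × 1 × 2 = 1,439,375,000 bytes.
Track E: 16,000 × 11,515 × 3 × 4 = 2,210,880,000 bytes.
Track F: 40,000 × 11,515 × 3 × 2 = 2,763,600,000 bytes.
Total = 26,842,040,750 bytes = 26842.0 MB.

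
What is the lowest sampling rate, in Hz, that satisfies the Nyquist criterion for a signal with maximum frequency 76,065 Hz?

152,130 Hz

Minimum sample rate = 2 × 76,065 Hz = 152,130 Hz.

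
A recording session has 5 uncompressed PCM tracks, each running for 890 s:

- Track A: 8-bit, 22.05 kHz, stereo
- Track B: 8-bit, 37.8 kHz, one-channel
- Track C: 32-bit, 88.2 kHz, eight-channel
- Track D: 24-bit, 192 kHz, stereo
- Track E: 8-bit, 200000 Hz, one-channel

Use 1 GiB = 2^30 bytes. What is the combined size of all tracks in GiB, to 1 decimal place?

Track A: 22,050 × 890 × 1 × 2 = 39,249,000 bytes.
Track B: 37,800 × 890 × 1 × 1 = 33,642,000 bytes.
Track C: 88,200 × 890 × 4 × 8 = 2,511,936,000 bytes.
Track D: 192,000 × 890 × 3 × 2 = 1,025,280,000 bytes.
Track E: 200,000 × 890 × 1 × 1 = 178,000,000 bytes.
Total = 3,788,107,000 bytes = 3.5 GiB.

3.5 GiB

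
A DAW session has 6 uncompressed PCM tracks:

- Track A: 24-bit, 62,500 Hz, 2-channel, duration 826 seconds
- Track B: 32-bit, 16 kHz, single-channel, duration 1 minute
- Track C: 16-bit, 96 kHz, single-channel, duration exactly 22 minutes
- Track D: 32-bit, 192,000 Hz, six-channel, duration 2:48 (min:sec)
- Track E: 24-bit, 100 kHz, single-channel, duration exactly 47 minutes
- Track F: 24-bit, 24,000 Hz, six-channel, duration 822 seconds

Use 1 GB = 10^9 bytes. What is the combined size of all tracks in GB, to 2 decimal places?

2.54 GB

Track A: 62,500 × 826 × 3 × 2 = 309,750,000 bytes.
Track B: 1 minute = 60 s; 16,000 × 60 × 4 × 1 = 3,840,000 bytes.
Track C: exactly 22 minutes = 1,320 s; 96,000 × 1,320 × 2 × 1 = 253,440,000 bytes.
Track D: 2:48 (min:sec) = 168 s; 192,000 × 168 × 4 × 6 = 774,144,000 bytes.
Track E: exactly 47 minutes = 2,820 s; 100,000 × 2,820 × 3 × 1 = 846,000,000 bytes.
Track F: 24,000 × 822 × 3 × 6 = 355,104,000 bytes.
Total = 2,542,278,000 bytes = 2.54 GB.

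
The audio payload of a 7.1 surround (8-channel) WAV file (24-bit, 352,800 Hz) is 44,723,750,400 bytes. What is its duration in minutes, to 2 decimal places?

Byte rate = 352,800 × 3 × 8 = 8,467,200 bytes/s.
Duration = 44,723,750,400 / 8,467,200 = 5,282 s.
5,282 s / 60 = 88.03 minutes.

88.03 minutes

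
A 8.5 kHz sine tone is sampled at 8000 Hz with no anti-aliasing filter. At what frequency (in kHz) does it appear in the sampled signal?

Nyquist = 8,000/2 = 4,000 Hz; 8,500 Hz exceeds it.
Alias = |8,500 − 1×8,000| = |8,500 − 8,000| = 500 Hz = 0.5 kHz.

0.5 kHz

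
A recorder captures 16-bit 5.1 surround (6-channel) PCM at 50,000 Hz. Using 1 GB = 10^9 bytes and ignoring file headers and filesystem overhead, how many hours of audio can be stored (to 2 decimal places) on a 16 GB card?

7.41 hours

Uncompressed byte rate = 50,000 × 2 × 6 = 600,000 bytes/s.
Capacity = 16 × 1,000,000,000 = 16,000,000,000 bytes.
16,000,000,000 / 600,000 ≈ 26666.67 s → 7.41 hours.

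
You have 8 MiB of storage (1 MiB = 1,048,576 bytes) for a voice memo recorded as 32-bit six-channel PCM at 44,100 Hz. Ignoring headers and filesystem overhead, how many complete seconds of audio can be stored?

7 seconds

Uncompressed byte rate = 44,100 × 4 × 6 = 1,058,400 bytes/s.
Capacity = 8 × 1,048,576 = 8,388,608 bytes.
8,388,608 / 1,058,400 ≈ 7.93 s → 7 seconds.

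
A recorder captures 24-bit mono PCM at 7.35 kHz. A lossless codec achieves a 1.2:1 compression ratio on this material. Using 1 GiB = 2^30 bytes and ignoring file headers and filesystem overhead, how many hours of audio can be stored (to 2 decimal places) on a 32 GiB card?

519.42 hours

Uncompressed byte rate = 7,350 × 3 × 1 = 22,050 bytes/s.
After 1.2:1 compression, effective rate ≈ 18375 bytes/s.
Capacity = 32 × 1,073,741,824 = 34,359,738,368 bytes.
34,359,738,368 / effective rate ≈ 1869917.73 s → 519.42 hours.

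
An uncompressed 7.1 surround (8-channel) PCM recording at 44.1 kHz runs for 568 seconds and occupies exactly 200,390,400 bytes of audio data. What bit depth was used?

8 bits

Bytes per sample = 200,390,400 / (44,100 × 568 × 8) = 200,390,400 / 200,390,400 = 1.
Bit depth = 1 × 8 = 8 bits.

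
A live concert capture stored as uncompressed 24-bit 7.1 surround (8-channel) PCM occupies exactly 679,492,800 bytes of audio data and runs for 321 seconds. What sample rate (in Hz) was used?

88,200 Hz

Bytes = sample_rate × seconds × bytes_per_sample × channels.
sample_rate = 679,492,800 / (321 × 3 × 8) = 679,492,800 / 7,704 = 88,200 Hz.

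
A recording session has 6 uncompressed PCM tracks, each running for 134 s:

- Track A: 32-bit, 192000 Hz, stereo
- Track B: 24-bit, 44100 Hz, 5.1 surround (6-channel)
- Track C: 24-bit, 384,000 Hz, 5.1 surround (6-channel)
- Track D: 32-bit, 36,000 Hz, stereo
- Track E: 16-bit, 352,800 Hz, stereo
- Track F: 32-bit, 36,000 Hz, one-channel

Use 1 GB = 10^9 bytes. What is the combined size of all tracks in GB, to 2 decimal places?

1.49 GB

Track A: 192,000 × 134 × 4 × 2 = 205,824,000 bytes.
Track B: 44,100 × 134 × 3 × 6 = 106,369,200 bytes.
Track C: 384,000 × 134 × 3 × 6 = 926,208,000 bytes.
Track D: 36,000 × 134 × 4 × 2 = 38,592,000 bytes.
Track E: 352,800 × 134 × 2 × 2 = 189,100,800 bytes.
Track F: 36,000 × 134 × 4 × 1 = 19,296,000 bytes.
Total = 1,485,390,000 bytes = 1.49 GB.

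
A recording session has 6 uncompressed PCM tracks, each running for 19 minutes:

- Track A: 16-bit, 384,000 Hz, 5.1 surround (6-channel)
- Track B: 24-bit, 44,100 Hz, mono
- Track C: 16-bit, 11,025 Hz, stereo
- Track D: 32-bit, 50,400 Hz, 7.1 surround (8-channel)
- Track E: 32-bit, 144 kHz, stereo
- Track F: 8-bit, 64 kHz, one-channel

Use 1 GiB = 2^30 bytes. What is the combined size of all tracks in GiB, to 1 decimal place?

8.1 GiB

19 minutes = 1,140 s.
Track A: 384,000 × 1,140 × 2 × 6 = 5,253,120,000 bytes.
Track B: 44,100 × 1,140 × 3 × 1 = 150,822,000 bytes.
Track C: 11,025 × 1,140 × 2 × 2 = 50,274,000 bytes.
Track D: 50,400 × 1,140 × 4 × 8 = 1,838,592,000 bytes.
Track E: 144,000 × 1,140 × 4 × 2 = 1,313,280,000 bytes.
Track F: 64,000 × 1,140 × 1 × 1 = 72,960,000 bytes.
Total = 8,679,048,000 bytes = 8.1 GiB.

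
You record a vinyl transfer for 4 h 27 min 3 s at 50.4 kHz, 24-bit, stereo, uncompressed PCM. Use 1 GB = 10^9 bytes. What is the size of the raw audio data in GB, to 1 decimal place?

4.8 GB

Duration = 4 h 27 min 3 s = 16,023 s.
Bytes = 50,400 samples/s × 16,023 s × 3 bytes/sample × 2 ch = 4,845,355,200 bytes.
4,845,355,200 / 1,000,000,000 = 4.8 GB.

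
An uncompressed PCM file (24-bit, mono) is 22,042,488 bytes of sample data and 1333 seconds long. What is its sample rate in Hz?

5,512 Hz

Bytes = sample_rate × seconds × bytes_per_sample × channels.
sample_rate = 22,042,488 / (1,333 × 3 × 1) = 22,042,488 / 3,999 = 5,512 Hz.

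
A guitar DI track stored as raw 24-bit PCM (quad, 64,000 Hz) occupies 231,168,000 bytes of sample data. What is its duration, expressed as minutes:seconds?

Byte rate = 64,000 × 3 × 4 = 768,000 bytes/s.
Duration = 231,168,000 / 768,000 = 301 s.
301 s = 5:01.

5:01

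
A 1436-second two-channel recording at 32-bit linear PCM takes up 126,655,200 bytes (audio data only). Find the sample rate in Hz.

Bytes = sample_rate × seconds × bytes_per_sample × channels.
sample_rate = 126,655,200 / (1,436 × 4 × 2) = 126,655,200 / 11,488 = 11,025 Hz.

11,025 Hz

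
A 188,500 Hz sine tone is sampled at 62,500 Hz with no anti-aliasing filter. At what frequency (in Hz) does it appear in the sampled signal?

1,000 Hz

Nyquist = 62,500/2 = 31,250 Hz; 188,500 Hz exceeds it.
Alias = |188,500 − 3×62,500| = |188,500 − 187,500| = 1,000 Hz.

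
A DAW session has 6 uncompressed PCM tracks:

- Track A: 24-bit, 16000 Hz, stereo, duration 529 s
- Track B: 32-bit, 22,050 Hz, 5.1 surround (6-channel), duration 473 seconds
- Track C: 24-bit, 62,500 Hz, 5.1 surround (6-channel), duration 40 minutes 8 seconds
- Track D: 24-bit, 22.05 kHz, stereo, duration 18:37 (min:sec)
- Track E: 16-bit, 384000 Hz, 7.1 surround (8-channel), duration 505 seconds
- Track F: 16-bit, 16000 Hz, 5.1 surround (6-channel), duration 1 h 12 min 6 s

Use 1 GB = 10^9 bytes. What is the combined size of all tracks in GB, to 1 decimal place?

7.1 GB

Track A: 16,000 × 529 × 3 × 2 = 50,784,000 bytes.
Track B: 22,050 × 473 × 4 × 6 = 250,311,600 bytes.
Track C: 40 minutes 8 seconds = 2,408 s; 62,500 × 2,408 × 3 × 6 = 2,709,000,000 bytes.
Track D: 18:37 (min:sec) = 1,117 s; 22,050 × 1,117 × 3 × 2 = 147,779,100 bytes.
Track E: 384,000 × 505 × 2 × 8 = 3,102,720,000 bytes.
Track F: 1 h 12 min 6 s = 4,326 s; 16,000 × 4,326 × 2 × 6 = 830,592,000 bytes.
Total = 7,091,186,700 bytes = 7.1 GB.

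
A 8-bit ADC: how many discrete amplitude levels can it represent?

256 levels

2^8 = 256.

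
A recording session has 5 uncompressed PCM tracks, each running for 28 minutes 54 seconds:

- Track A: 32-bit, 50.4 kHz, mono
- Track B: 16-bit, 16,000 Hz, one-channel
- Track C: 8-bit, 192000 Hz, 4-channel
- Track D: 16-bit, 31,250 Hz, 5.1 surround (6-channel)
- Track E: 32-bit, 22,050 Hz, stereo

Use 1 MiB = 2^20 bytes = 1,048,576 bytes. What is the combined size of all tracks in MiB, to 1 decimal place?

28 minutes 54 seconds = 1,734 s.
Track A: 50,400 × 1,734 × 4 × 1 = 349,574,400 bytes.
Track B: 16,000 × 1,734 × 2 × 1 = 55,488,000 bytes.
Track C: 192,000 × 1,734 × 1 × 4 = 1,331,712,000 bytes.
Track D: 31,250 × 1,734 × 2 × 6 = 650,250,000 bytes.
Track E: 22,050 × 1,734 × 4 × 2 = 305,877,600 bytes.
Total = 2,692,902,000 bytes = 2568.2 MiB.

2568.2 MiB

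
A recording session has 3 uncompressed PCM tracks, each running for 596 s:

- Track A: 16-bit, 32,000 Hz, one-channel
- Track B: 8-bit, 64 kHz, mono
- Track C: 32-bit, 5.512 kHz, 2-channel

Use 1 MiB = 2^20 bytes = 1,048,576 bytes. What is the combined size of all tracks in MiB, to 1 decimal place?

Track A: 32,000 × 596 × 2 × 1 = 38,144,000 bytes.
Track B: 64,000 × 596 × 1 × 1 = 38,144,000 bytes.
Track C: 5,512 × 596 × 4 × 2 = 26,281,216 bytes.
Total = 102,569,216 bytes = 97.8 MiB.

97.8 MiB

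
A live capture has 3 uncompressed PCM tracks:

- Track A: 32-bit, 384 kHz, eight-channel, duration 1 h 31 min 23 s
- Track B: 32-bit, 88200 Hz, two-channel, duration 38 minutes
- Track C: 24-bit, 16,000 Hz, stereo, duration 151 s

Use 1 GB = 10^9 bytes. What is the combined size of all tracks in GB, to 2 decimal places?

Track A: 1 h 31 min 23 s = 5,483 s; 384,000 × 5,483 × 4 × 8 = 67,375,104,000 bytes.
Track B: 38 minutes = 2,280 s; 88,200 × 2,280 × 4 × 2 = 1,608,768,000 bytes.
Track C: 16,000 × 151 × 3 × 2 = 14,496,000 bytes.
Total = 68,998,368,000 bytes = 69.00 GB.

69.00 GB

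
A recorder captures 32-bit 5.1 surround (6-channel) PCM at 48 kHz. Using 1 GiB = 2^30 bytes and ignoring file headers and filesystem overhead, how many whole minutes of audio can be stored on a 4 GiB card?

Uncompressed byte rate = 48,000 × 4 × 6 = 1,152,000 bytes/s.
Capacity = 4 × 1,073,741,824 = 4,294,967,296 bytes.
4,294,967,296 / 1,152,000 ≈ 3728.27 s → 62 minutes.

62 minutes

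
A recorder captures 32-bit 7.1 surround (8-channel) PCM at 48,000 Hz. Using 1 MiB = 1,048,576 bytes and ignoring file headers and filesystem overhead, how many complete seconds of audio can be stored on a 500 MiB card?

Uncompressed byte rate = 48,000 × 4 × 8 = 1,536,000 bytes/s.
Capacity = 500 × 1,048,576 = 524,288,000 bytes.
524,288,000 / 1,536,000 ≈ 341.33 s → 341 seconds.

341 seconds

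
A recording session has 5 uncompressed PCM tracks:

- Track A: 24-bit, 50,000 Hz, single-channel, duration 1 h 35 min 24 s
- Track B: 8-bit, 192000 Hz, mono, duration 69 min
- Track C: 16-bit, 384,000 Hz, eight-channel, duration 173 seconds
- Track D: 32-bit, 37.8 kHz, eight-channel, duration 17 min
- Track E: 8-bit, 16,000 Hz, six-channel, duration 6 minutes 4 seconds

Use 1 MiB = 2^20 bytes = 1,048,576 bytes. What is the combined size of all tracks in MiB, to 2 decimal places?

3800.51 MiB

Track A: 1 h 35 min 24 s = 5,724 s; 50,000 × 5,724 × 3 × 1 = 858,600,000 bytes.
Track B: 69 min = 4,140 s; 192,000 × 4,140 × 1 × 1 = 794,880,000 bytes.
Track C: 384,000 × 173 × 2 × 8 = 1,062,912,000 bytes.
Track D: 17 min = 1,020 s; 37,800 × 1,020 × 4 × 8 = 1,233,792,000 bytes.
Track E: 6 minutes 4 seconds = 364 s; 16,000 × 364 × 1 × 6 = 34,944,000 bytes.
Total = 3,985,128,000 bytes = 3800.51 MiB.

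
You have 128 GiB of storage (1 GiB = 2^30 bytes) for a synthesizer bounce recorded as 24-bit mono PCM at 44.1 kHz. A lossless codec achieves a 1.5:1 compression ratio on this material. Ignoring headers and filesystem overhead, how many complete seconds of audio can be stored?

1,558,264 seconds

Uncompressed byte rate = 44,100 × 3 × 1 = 132,300 bytes/s.
After 1.5:1 compression, effective rate ≈ 88200 bytes/s.
Capacity = 128 × 1,073,741,824 = 137,438,953,472 bytes.
137,438,953,472 / effective rate ≈ 1558264.78 s → 1,558,264 seconds.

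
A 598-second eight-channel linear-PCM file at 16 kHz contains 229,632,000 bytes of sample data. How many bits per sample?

24 bits

Bytes per sample = 229,632,000 / (16,000 × 598 × 8) = 229,632,000 / 76,544,000 = 3.
Bit depth = 3 × 8 = 24 bits.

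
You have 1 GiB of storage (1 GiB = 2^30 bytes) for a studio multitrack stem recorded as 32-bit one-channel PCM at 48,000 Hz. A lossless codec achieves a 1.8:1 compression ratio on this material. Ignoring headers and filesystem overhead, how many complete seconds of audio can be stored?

10,066 seconds

Uncompressed byte rate = 48,000 × 4 × 1 = 192,000 bytes/s.
After 1.8:1 compression, effective rate ≈ 106666.67 bytes/s.
Capacity = 1 × 1,073,741,824 = 1,073,741,824 bytes.
1,073,741,824 / effective rate ≈ 10066.33 s → 10,066 seconds.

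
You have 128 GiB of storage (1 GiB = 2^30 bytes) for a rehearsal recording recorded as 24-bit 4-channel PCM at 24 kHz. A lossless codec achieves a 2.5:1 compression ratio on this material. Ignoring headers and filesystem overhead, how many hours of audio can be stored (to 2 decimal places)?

331.40 hours

Uncompressed byte rate = 24,000 × 3 × 4 = 288,000 bytes/s.
After 2.5:1 compression, effective rate ≈ 115200 bytes/s.
Capacity = 128 × 1,073,741,824 = 137,438,953,472 bytes.
137,438,953,472 / effective rate ≈ 1193046.47 s → 331.40 hours.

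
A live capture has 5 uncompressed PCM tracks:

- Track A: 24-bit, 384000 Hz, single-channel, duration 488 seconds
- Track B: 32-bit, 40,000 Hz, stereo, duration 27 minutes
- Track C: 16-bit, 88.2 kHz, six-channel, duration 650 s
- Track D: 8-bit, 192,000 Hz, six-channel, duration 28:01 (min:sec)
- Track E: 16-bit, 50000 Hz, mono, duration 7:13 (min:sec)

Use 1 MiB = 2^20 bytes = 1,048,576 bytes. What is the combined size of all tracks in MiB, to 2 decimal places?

Track A: 384,000 × 488 × 3 × 1 = 562,176,000 bytes.
Track B: 27 minutes = 1,620 s; 40,000 × 1,620 × 4 × 2 = 518,400,000 bytes.
Track C: 88,200 × 650 × 2 × 6 = 687,960,000 bytes.
Track D: 28:01 (min:sec) = 1,681 s; 192,000 × 1,681 × 1 × 6 = 1,936,512,000 bytes.
Track E: 7:13 (min:sec) = 433 s; 50,000 × 433 × 2 × 1 = 43,300,000 bytes.
Total = 3,748,348,000 bytes = 3574.70 MiB.

3574.70 MiB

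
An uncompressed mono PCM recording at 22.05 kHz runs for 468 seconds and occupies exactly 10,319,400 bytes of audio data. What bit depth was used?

8 bits

Bytes per sample = 10,319,400 / (22,050 × 468 × 1) = 10,319,400 / 10,319,400 = 1.
Bit depth = 1 × 8 = 8 bits.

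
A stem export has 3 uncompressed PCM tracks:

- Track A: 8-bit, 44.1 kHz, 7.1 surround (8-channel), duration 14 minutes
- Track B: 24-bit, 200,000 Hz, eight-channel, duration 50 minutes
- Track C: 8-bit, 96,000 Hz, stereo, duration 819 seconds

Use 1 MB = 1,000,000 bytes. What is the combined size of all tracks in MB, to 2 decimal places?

14853.60 MB

Track A: 14 minutes = 840 s; 44,100 × 840 × 1 × 8 = 296,352,000 bytes.
Track B: 50 minutes = 3,000 s; 200,000 × 3,000 × 3 × 8 = 14,400,000,000 bytes.
Track C: 96,000 × 819 × 1 × 2 = 157,248,000 bytes.
Total = 14,853,600,000 bytes = 14853.60 MB.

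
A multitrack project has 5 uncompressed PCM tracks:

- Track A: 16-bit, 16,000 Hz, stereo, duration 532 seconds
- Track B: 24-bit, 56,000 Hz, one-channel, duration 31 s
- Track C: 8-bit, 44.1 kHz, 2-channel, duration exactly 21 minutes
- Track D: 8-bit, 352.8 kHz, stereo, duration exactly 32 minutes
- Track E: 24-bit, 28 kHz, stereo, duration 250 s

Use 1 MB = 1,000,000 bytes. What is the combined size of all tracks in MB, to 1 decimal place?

Track A: 16,000 × 532 × 2 × 2 = 34,048,000 bytes.
Track B: 56,000 × 31 × 3 × 1 = 5,208,000 bytes.
Track C: exactly 21 minutes = 1,260 s; 44,100 × 1,260 × 1 × 2 = 111,132,000 bytes.
Track D: exactly 32 minutes = 1,920 s; 352,800 × 1,920 × 1 × 2 = 1,354,752,000 bytes.
Track E: 28,000 × 250 × 3 × 2 = 42,000,000 bytes.
Total = 1,547,140,000 bytes = 1547.1 MB.

1547.1 MB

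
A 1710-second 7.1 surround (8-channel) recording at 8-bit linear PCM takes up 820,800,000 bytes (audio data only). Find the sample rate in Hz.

Bytes = sample_rate × seconds × bytes_per_sample × channels.
sample_rate = 820,800,000 / (1,710 × 1 × 8) = 820,800,000 / 13,680 = 60,000 Hz.

60,000 Hz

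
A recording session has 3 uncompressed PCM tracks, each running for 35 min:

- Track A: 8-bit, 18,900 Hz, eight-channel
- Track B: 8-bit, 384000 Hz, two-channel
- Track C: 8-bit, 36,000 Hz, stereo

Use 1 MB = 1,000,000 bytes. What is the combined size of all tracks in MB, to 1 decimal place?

2081.5 MB

35 min = 2,100 s.
Track A: 18,900 × 2,100 × 1 × 8 = 317,520,000 bytes.
Track B: 384,000 × 2,100 × 1 × 2 = 1,612,800,000 bytes.
Track C: 36,000 × 2,100 × 1 × 2 = 151,200,000 bytes.
Total = 2,081,520,000 bytes = 2081.5 MB.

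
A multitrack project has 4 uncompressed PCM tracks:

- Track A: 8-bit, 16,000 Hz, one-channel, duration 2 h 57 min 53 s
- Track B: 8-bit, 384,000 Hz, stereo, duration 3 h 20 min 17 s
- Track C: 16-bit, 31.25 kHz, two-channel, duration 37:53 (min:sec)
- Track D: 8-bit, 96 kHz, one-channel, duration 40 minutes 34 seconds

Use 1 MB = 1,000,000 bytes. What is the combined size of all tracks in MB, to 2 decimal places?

Track A: 2 h 57 min 53 s = 10,673 s; 16,000 × 10,673 × 1 × 1 = 170,768,000 bytes.
Track B: 3 h 20 min 17 s = 12,017 s; 384,000 × 12,017 × 1 × 2 = 9,229,056,000 bytes.
Track C: 37:53 (min:sec) = 2,273 s; 31,250 × 2,273 × 2 × 2 = 284,125,000 bytes.
Track D: 40 minutes 34 seconds = 2,434 s; 96,000 × 2,434 × 1 × 1 = 233,664,000 bytes.
Total = 9,917,613,000 bytes = 9917.61 MB.

9917.61 MB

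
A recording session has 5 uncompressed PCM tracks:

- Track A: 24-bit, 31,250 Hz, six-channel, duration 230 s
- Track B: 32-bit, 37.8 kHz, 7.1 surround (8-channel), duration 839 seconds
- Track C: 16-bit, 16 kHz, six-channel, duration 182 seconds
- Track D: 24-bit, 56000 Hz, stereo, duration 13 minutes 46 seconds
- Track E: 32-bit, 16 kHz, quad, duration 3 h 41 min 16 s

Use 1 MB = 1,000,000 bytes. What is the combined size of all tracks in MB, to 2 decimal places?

4855.37 MB

Track A: 31,250 × 230 × 3 × 6 = 129,375,000 bytes.
Track B: 37,800 × 839 × 4 × 8 = 1,014,854,400 bytes.
Track C: 16,000 × 182 × 2 × 6 = 34,944,000 bytes.
Track D: 13 minutes 46 seconds = 826 s; 56,000 × 826 × 3 × 2 = 277,536,000 bytes.
Track E: 3 h 41 min 16 s = 13,276 s; 16,000 × 13,276 × 4 × 4 = 3,398,656,000 bytes.
Total = 4,855,365,400 bytes = 4855.37 MB.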